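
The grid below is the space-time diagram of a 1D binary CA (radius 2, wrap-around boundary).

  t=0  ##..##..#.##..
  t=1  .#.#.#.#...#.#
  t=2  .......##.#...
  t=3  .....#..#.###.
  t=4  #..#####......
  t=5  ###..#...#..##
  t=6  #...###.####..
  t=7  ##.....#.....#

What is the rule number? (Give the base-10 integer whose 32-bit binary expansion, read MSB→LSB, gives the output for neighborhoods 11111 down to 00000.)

2283614998

  [31] ##### => #  t=4,i=5
  [30] ####. => .  t=4,i=6
  [29] ###.# => .  t=6,i=6
  [28] ###.. => .  t=3,i=12
  [27] ##.## => #  t=6,i=7
  [26] ##.#. => .  t=2,i=9
  [25] ##..# => .  t=0,i=2
  [24] ##... => .  t=3,i=13
  [23] #.### => .  t=3,i=10
  [22] #.##. => .  t=0,i=10
  [21] #.#.# => .  t=1,i=1
  [20] #.#.. => #  t=1,i=7
  [19] #..## => #  t=0,i=3
  [18] #..#. => #  t=0,i=7
  [17] #...# => .  t=1,i=9
  [16] #.... => #  t=2,i=12
  [15] .#### => .  t=4,i=4
  [14] .###. => .  t=3,i=11
  [13] .##.# => #  t=2,i=8
  [12] .##.. => #  t=0,i=1
  [11] .#.## => .  t=0,i=9
  [10] .#.#. => .  t=1,i=0
  [9] .#..# => #  t=3,i=6
  [8] .#... => #  t=1,i=8
  [7] ..### => .  t=4,i=3
  [6] ..##. => .  t=0,i=0
  [5] ..#.# => .  t=0,i=8
  [4] ..#.. => #  t=3,i=5
  [3] ...## => .  t=2,i=6
  [2] ...#. => #  t=1,i=10
  [1] ....# => #  t=2,i=5
  [0] ..... => .  t=2,i=0
  bits 10001000000111010011001100010110 = 2283614998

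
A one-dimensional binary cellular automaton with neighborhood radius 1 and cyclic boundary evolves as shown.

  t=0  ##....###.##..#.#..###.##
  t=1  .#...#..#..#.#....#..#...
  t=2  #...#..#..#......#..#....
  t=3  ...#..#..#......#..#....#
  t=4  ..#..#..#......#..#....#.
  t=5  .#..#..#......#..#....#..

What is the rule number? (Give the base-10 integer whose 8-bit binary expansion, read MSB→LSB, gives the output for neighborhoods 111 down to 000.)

66

  [7] ### => .  t=0,i=0
  [6] ##. => #  t=0,i=1
  [5] #.# => .  t=0,i=9
  [4] #.. => .  t=0,i=2
  [3] .## => .  t=0,i=6
  [2] .#. => .  t=0,i=14
  [1] ..# => #  t=0,i=5
  [0] ... => .  t=0,i=3
  bits 01000010 = 66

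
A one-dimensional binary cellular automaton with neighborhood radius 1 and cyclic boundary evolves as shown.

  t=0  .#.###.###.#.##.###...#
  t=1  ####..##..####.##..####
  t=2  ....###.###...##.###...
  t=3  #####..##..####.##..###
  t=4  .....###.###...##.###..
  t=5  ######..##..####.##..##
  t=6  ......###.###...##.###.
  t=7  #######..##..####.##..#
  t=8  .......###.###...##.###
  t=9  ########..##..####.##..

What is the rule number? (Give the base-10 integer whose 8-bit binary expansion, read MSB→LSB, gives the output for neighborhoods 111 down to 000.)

63

  ### -> .   bit 7 = 0  t=0,i=4
  ##. -> .   bit 6 = 0  t=0,i=5
  #.# -> #   bit 5 = 1  t=0,i=0
  #.. -> #   bit 4 = 1  t=0,i=19
  .## -> #   bit 3 = 1  t=0,i=3
  .#. -> #   bit 2 = 1  t=0,i=1
  ..# -> #   bit 1 = 1  t=0,i=21
  ... -> #   bit 0 = 1  t=0,i=20
  bits 00111111 = 63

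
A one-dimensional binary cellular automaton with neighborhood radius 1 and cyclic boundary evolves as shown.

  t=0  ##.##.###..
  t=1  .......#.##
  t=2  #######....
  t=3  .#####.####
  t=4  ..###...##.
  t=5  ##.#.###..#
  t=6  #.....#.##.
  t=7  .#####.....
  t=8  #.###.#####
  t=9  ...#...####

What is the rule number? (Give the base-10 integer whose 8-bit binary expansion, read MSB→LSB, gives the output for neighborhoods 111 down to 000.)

147

  nb ###: next=#  (t=0,i=7, bit7=1)
  nb ##.: next=.  (t=0,i=1, bit6=0)
  nb #.#: next=.  (t=0,i=2, bit5=0)
  nb #..: next=#  (t=0,i=9, bit4=1)
  nb .##: next=.  (t=0,i=0, bit3=0)
  nb .#.: next=.  (t=1,i=7, bit2=0)
  nb ..#: next=#  (t=0,i=10, bit1=1)
  nb ...: next=#  (t=1,i=1, bit0=1)
  bits 10010011 = 147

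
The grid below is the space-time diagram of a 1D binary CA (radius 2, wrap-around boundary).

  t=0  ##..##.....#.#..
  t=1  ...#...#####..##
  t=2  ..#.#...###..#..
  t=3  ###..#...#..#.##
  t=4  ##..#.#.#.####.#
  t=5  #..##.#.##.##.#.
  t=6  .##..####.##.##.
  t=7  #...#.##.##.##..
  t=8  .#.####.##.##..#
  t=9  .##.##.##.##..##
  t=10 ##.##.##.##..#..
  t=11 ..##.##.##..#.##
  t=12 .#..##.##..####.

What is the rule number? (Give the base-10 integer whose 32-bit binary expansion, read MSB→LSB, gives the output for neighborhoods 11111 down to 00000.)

3429747495

  nb #####: next=#  (t=1,i=9, bit31=1)
  nb ####.: next=#  (t=1,i=10, bit30=1)
  nb ###.#: next=.  (t=4,i=13, bit29=0)
  nb ###..: next=.  (t=1,i=11, bit28=0)
  nb ##.##: next=#  (t=4,i=14, bit27=1)
  nb ##.#.: next=#  (t=5,i=5, bit26=1)
  nb ##..#: next=.  (t=0,i=2, bit25=0)
  nb ##...: next=.  (t=0,i=6, bit24=0)
  nb #.###: next=.  (t=3,i=14, bit23=0)
  nb #.##.: next=#  (t=5,i=8, bit22=1)
  nb #.#.#: next=#  (t=4,i=6, bit21=1)
  nb #.#..: next=.  (t=0,i=13, bit20=0)
  nb #..##: next=#  (t=0,i=3, bit19=1)
  nb #..#.: next=#  (t=2,i=12, bit18=1)
  nb #...#: next=.  (t=1,i=1, bit17=0)
  nb #....: next=#  (t=0,i=7, bit16=1)
  nb .####: next=#  (t=1,i=8, bit15=1)
  nb .###.: next=#  (t=2,i=9, bit14=1)
  nb .##.#: next=.  (t=5,i=4, bit13=0)
  nb .##..: next=.  (t=0,i=1, bit12=0)
  nb .#.##: next=#  (t=3,i=13, bit11=1)
  nb .#.#.: next=.  (t=0,i=12, bit10=0)
  nb .#..#: next=#  (t=0,i=14, bit9=1)
  nb .#...: next=#  (t=1,i=4, bit8=1)
  nb ..###: next=.  (t=1,i=7, bit7=0)
  nb ..##.: next=.  (t=0,i=0, bit6=0)
  nb ..#.#: next=#  (t=0,i=11, bit5=1)
  nb ..#..: next=.  (t=1,i=3, bit4=0)
  nb ...##: next=.  (t=1,i=6, bit3=0)
  nb ...#.: next=#  (t=0,i=10, bit2=1)
  nb ....#: next=#  (t=0,i=9, bit1=1)
  nb .....: next=#  (t=0,i=8, bit0=1)
  bits 11001100011011011100101100100111 = 3429747495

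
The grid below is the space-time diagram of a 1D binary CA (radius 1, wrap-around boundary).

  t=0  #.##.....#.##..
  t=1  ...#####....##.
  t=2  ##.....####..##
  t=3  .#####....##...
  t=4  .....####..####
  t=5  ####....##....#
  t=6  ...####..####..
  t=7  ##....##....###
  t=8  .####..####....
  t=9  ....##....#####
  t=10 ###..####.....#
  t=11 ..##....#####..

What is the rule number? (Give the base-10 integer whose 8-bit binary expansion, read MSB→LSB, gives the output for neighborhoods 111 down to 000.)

  nb ###: next=.  (t=1,i=4, bit7=0)
  nb ##.: next=#  (t=0,i=3, bit6=1)
  nb #.#: next=.  (t=0,i=1, bit5=0)
  nb #..: next=#  (t=0,i=4, bit4=1)
  nb .##: next=.  (t=0,i=2, bit3=0)
  nb .#.: next=.  (t=0,i=0, bit2=0)
  nb ..#: next=.  (t=0,i=8, bit1=0)
  nb ...: next=#  (t=0,i=5, bit0=1)
  bits 01010001 = 81

81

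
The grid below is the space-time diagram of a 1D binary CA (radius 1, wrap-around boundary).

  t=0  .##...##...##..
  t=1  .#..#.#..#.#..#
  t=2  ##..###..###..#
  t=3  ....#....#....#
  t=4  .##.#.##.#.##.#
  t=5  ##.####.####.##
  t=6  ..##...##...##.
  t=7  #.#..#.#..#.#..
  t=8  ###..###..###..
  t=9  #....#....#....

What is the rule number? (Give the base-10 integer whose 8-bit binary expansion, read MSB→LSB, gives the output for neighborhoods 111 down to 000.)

  ### -> .   bit 7 = 0  t=2,i=0
  ##. -> .   bit 6 = 0  t=0,i=2
  #.# -> #   bit 5 = 1  t=1,i=0
  #.. -> .   bit 4 = 0  t=0,i=3
  .## -> #   bit 3 = 1  t=0,i=1
  .#. -> #   bit 2 = 1  t=1,i=1
  ..# -> .   bit 1 = 0  t=0,i=0
  ... -> #   bit 0 = 1  t=0,i=4
  bits 00101101 = 45

45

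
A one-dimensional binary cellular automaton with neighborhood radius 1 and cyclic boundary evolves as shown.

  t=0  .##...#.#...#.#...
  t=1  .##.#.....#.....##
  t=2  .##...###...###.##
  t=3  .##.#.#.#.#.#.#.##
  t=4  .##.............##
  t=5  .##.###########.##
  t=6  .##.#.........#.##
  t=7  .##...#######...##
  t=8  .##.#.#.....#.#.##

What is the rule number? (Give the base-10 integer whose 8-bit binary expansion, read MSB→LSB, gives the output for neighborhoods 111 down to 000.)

  [7] ### => .  t=2,i=7
  [6] ##. => #  t=0,i=2
  [5] #.# => .  t=0,i=7
  [4] #.. => .  t=0,i=3
  [3] .## => #  t=0,i=1
  [2] .#. => .  t=0,i=6
  [1] ..# => .  t=0,i=0
  [0] ... => #  t=0,i=4
  bits 01001001 = 73

73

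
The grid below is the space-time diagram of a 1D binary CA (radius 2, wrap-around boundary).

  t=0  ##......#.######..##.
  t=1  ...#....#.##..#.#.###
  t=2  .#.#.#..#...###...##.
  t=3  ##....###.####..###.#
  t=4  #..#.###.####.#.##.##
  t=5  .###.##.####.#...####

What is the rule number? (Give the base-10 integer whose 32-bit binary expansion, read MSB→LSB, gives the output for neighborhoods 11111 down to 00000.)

  nb #####: next=.  (t=0,i=12, bit31=0)
  nb ####.: next=#  (t=0,i=14, bit30=1)
  nb ###.#: next=.  (t=3,i=8, bit29=0)
  nb ###..: next=.  (t=0,i=15, bit28=0)
  nb ##.##: next=#  (t=0,i=20, bit27=1)
  nb ##.#.: next=#  (t=4,i=13, bit26=1)
  nb ##..#: next=#  (t=0,i=16, bit25=1)
  nb ##...: next=.  (t=0,i=2, bit24=0)
  nb #.###: next=#  (t=0,i=10, bit23=1)
  nb #.##.: next=.  (t=0,i=0, bit22=0)
  nb #.#.#: next=.  (t=1,i=16, bit21=0)
  nb #.#..: next=.  (t=2,i=5, bit20=0)
  nb #..##: next=.  (t=0,i=17, bit19=0)
  nb #..#.: next=#  (t=1,i=13, bit18=1)
  nb #...#: next=#  (t=1,i=1, bit17=1)
  nb #....: next=#  (t=0,i=3, bit16=1)
  nb .####: next=#  (t=0,i=11, bit15=1)
  nb .###.: next=#  (t=1,i=19, bit14=1)
  nb .##.#: next=#  (t=0,i=19, bit13=1)
  nb .##..: next=.  (t=0,i=1, bit12=0)
  nb .#.##: next=.  (t=0,i=9, bit11=0)
  nb .#.#.: next=.  (t=1,i=15, bit10=0)
  nb .#..#: next=#  (t=2,i=6, bit9=1)
  nb .#...: next=.  (t=1,i=4, bit8=0)
  nb ..###: next=#  (t=2,i=12, bit7=1)
  nb ..##.: next=#  (t=0,i=18, bit6=1)
  nb ..#.#: next=#  (t=0,i=8, bit5=1)
  nb ..#..: next=#  (t=1,i=3, bit4=1)
  nb ...##: next=#  (t=2,i=11, bit3=1)
  nb ...#.: next=.  (t=0,i=7, bit2=0)
  nb ....#: next=.  (t=0,i=6, bit1=0)
  nb .....: next=.  (t=0,i=4, bit0=0)
  bits 01001110100001111110001011111000 = 1317528312

1317528312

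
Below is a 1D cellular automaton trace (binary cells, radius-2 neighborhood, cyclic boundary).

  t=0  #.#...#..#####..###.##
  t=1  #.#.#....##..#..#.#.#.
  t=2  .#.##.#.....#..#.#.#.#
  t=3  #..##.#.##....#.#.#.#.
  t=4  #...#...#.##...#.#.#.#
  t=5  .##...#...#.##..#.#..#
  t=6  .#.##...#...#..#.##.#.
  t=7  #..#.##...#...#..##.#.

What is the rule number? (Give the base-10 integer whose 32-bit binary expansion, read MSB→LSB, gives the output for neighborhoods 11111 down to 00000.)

  [31] ##### => .  t=0,i=11
  [30] ####. => .  t=0,i=12
  [29] ###.# => #  t=0,i=0
  [28] ###.. => #  t=0,i=13
  [27] ##.## => .  t=0,i=19
  [26] ##.#. => .  t=0,i=1
  [25] ##..# => .  t=0,i=14
  [24] ##... => #  t=3,i=10
  [23] #.### => #  t=0,i=20
  [22] #.##. => #  t=2,i=3
  [21] #.#.# => .  t=1,i=0
  [20] #.#.. => #  t=0,i=2
  [19] #..## => .  t=0,i=8
  [18] #..#. => #  t=1,i=12
  [17] #...# => #  t=0,i=4
  [16] #.... => #  t=1,i=6
  [15] .#### => #  t=0,i=10
  [14] .###. => .  t=0,i=17
  [13] .##.# => #  t=2,i=4
  [12] .##.. => .  t=1,i=10
  [11] .#.## => .  t=2,i=2
  [10] .#.#. => #  t=1,i=1
  [9] .#..# => .  t=0,i=7
  [8] .#... => .  t=0,i=3
  [7] ..### => #  t=0,i=9
  [6] ..##. => .  t=1,i=9
  [5] ..#.# => .  t=1,i=16
  [4] ..#.. => .  t=0,i=6
  [3] ...## => .  t=1,i=8
  [2] ...#. => .  t=0,i=5
  [1] ....# => .  t=1,i=7
  [0] ..... => #  t=2,i=9
  bits 00110001110101111010010010000001 = 836215937

836215937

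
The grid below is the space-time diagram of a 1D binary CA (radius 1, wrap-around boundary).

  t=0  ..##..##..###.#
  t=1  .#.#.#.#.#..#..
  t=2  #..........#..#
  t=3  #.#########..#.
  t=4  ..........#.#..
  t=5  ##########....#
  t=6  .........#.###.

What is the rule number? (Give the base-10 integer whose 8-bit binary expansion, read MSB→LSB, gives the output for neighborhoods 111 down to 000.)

67

  ###|.  b7=0 t=0,i=11
  ##.|#  b6=1 t=0,i=3
  #.#|.  b5=0 t=0,i=13
  #..|.  b4=0 t=0,i=0
  .##|.  b3=0 t=0,i=2
  .#.|.  b2=0 t=0,i=14
  ..#|#  b1=1 t=0,i=1
  ...|#  b0=1 t=1,i=14
  bits 01000011 = 67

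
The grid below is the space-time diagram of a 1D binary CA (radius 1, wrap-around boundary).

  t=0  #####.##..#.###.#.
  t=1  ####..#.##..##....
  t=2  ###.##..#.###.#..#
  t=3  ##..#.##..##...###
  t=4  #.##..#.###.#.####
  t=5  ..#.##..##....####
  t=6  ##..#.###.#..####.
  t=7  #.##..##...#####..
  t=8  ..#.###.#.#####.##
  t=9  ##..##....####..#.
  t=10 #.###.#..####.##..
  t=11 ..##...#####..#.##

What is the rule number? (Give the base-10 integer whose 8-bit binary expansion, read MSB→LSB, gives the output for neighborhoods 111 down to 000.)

  ### -> #   bit 7 = 1  t=0,i=1
  ##. -> .   bit 6 = 0  t=0,i=4
  #.# -> .   bit 5 = 0  t=0,i=5
  #.. -> #   bit 4 = 1  t=0,i=8
  .## -> #   bit 3 = 1  t=0,i=0
  .#. -> .   bit 2 = 0  t=0,i=10
  ..# -> #   bit 1 = 1  t=0,i=9
  ... -> .   bit 0 = 0  t=1,i=15
  bits 10011010 = 154

154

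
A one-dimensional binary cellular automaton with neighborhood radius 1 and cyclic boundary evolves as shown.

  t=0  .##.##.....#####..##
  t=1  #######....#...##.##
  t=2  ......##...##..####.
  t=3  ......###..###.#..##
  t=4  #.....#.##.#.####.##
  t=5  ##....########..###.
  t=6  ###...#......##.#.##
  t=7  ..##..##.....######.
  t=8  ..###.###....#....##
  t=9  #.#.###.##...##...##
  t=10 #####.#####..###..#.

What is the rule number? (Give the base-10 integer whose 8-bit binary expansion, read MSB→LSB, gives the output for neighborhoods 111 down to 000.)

  ###|.  b7=0 t=0,i=12
  ##.|#  b6=1 t=0,i=2
  #.#|#  b5=1 t=0,i=0
  #..|#  b4=1 t=0,i=6
  .##|#  b3=1 t=0,i=1
  .#.|#  b2=1 t=1,i=11
  ..#|.  b1=0 t=0,i=10
  ...|.  b0=0 t=0,i=7
  bits 01111100 = 124

124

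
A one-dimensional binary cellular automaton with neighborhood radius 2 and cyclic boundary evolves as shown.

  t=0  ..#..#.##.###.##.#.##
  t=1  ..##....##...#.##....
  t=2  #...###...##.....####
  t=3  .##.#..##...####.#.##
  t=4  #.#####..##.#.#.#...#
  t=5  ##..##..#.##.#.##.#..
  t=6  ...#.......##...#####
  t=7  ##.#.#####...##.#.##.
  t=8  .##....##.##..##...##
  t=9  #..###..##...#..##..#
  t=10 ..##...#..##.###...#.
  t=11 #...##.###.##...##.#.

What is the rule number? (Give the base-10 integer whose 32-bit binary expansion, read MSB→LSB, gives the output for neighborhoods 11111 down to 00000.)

3441108627

  nb #####: next=#  (t=2,i=19, bit31=1)
  nb ####.: next=#  (t=2,i=20, bit30=1)
  nb ###.#: next=.  (t=0,i=12, bit29=0)
  nb ###..: next=.  (t=2,i=0, bit28=0)
  nb ##.##: next=#  (t=0,i=9, bit27=1)
  nb ##.#.: next=#  (t=0,i=16, bit26=1)
  nb ##..#: next=.  (t=0,i=0, bit25=0)
  nb ##...: next=#  (t=1,i=4, bit24=1)
  nb #.###: next=.  (t=0,i=10, bit23=0)
  nb #.##.: next=.  (t=0,i=7, bit22=0)
  nb #.#.#: next=.  (t=0,i=17, bit21=0)
  nb #.#..: next=#  (t=3,i=4, bit20=1)
  nb #..##: next=#  (t=3,i=6, bit19=1)
  nb #..#.: next=.  (t=0,i=1, bit18=0)
  nb #...#: next=#  (t=1,i=11, bit17=1)
  nb #....: next=#  (t=1,i=5, bit16=1)
  nb .####: next=.  (t=2,i=18, bit15=0)
  nb .###.: next=.  (t=0,i=11, bit14=0)
  nb .##.#: next=#  (t=0,i=8, bit13=1)
  nb .##..: next=.  (t=0,i=20, bit12=0)
  nb .#.##: next=.  (t=0,i=6, bit11=0)
  nb .#.#.: next=#  (t=4,i=13, bit10=1)
  nb .#..#: next=#  (t=0,i=3, bit9=1)
  nb .#...: next=.  (t=4,i=17, bit8=0)
  nb ..###: next=#  (t=2,i=4, bit7=1)
  nb ..##.: next=.  (t=1,i=2, bit6=0)
  nb ..#.#: next=.  (t=0,i=5, bit5=0)
  nb ..#..: next=#  (t=0,i=2, bit4=1)
  nb ...##: next=.  (t=1,i=1, bit3=0)
  nb ...#.: next=.  (t=1,i=12, bit2=0)
  nb ....#: next=#  (t=1,i=0, bit1=1)
  nb .....: next=#  (t=1,i=19, bit0=1)
  bits 11001101000110110010011010010011 = 3441108627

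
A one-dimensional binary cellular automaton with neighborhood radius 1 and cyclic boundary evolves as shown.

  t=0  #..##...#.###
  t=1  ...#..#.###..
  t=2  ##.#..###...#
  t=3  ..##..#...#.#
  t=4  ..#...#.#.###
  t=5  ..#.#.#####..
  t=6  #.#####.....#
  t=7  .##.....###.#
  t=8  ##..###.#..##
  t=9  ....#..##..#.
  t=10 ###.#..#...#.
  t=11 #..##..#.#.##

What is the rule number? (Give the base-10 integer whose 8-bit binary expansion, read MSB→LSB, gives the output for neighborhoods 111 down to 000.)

  ### -> .   bit 7 = 0  t=0,i=11
  ##. -> .   bit 6 = 0  t=0,i=0
  #.# -> #   bit 5 = 1  t=0,i=9
  #.. -> .   bit 4 = 0  t=0,i=1
  .## -> #   bit 3 = 1  t=0,i=3
  .#. -> #   bit 2 = 1  t=0,i=8
  ..# -> .   bit 1 = 0  t=0,i=2
  ... -> #   bit 0 = 1  t=0,i=6
  bits 00101101 = 45

45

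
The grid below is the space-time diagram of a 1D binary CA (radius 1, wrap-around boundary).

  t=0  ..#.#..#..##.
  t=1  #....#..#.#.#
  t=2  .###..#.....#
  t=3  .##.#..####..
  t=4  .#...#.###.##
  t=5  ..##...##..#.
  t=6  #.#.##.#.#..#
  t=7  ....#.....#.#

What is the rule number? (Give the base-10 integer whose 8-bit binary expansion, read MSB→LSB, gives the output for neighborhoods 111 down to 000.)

  [7] ### => #  t=2,i=2
  [6] ##. => .  t=0,i=11
  [5] #.# => .  t=0,i=3
  [4] #.. => #  t=0,i=5
  [3] .## => #  t=0,i=10
  [2] .#. => .  t=0,i=2
  [1] ..# => .  t=0,i=1
  [0] ... => #  t=0,i=0
  bits 10011001 = 153

153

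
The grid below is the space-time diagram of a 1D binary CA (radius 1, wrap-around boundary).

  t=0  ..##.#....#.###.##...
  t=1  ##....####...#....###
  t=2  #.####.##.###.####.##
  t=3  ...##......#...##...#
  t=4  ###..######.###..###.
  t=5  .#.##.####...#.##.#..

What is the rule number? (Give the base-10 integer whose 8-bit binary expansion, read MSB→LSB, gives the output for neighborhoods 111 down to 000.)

  ###|#  b7=1 t=0,i=13
  ##.|.  b6=0 t=0,i=3
  #.#|.  b5=0 t=0,i=4
  #..|#  b4=1 t=0,i=6
  .##|.  b3=0 t=0,i=2
  .#.|.  b2=0 t=0,i=5
  ..#|#  b1=1 t=0,i=1
  ...|#  b0=1 t=0,i=0
  bits 10010011 = 147

147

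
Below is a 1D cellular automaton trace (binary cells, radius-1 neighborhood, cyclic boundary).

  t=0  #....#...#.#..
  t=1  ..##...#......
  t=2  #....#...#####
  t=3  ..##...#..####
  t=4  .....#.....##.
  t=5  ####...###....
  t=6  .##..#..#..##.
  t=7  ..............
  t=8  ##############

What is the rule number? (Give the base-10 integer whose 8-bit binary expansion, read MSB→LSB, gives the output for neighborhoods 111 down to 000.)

129

  ###|#  b7=1 t=2,i=10
  ##.|.  b6=0 t=1,i=3
  #.#|.  b5=0 t=0,i=10
  #..|.  b4=0 t=0,i=1
  .##|.  b3=0 t=1,i=2
  .#.|.  b2=0 t=0,i=0
  ..#|.  b1=0 t=0,i=4
  ...|#  b0=1 t=0,i=2
  bits 10000001 = 129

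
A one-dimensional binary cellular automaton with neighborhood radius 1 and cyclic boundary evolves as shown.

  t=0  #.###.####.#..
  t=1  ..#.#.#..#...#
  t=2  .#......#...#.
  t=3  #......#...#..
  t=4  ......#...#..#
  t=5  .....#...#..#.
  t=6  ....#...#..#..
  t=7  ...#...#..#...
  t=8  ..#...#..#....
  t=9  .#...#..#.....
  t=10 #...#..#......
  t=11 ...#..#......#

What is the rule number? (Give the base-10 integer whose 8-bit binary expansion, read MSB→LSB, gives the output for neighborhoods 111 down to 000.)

74

  ###|.  b7=0 t=0,i=3
  ##.|#  b6=1 t=0,i=4
  #.#|.  b5=0 t=0,i=1
  #..|.  b4=0 t=0,i=12
  .##|#  b3=1 t=0,i=2
  .#.|.  b2=0 t=0,i=0
  ..#|#  b1=1 t=0,i=13
  ...|.  b0=0 t=1,i=11
  bits 01001010 = 74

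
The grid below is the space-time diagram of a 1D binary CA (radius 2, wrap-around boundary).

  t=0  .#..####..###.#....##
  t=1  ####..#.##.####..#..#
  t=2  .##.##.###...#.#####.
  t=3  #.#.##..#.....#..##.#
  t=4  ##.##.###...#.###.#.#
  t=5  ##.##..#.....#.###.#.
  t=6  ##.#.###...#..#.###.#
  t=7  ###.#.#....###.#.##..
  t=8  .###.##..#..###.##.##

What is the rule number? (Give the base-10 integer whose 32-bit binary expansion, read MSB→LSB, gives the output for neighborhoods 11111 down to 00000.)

  ##### -> #   bit 31 = 1  t=1,i=1
  ####. -> #   bit 30 = 1  t=0,i=6
  ###.# -> #   bit 29 = 1  t=0,i=12
  ###.. -> .   bit 28 = 0  t=0,i=7
  ##.## -> .   bit 27 = 0  t=1,i=10
  ##.#. -> #   bit 26 = 1  t=0,i=0
  ##..# -> #   bit 25 = 1  t=0,i=8
  ##... -> .   bit 24 = 0  t=2,i=10
  #.### -> .   bit 23 = 0  t=1,i=11
  #.##. -> #   bit 22 = 1  t=1,i=8
  #.#.# -> .   bit 21 = 0  t=3,i=2
  #.#.. -> #   bit 20 = 1  t=0,i=1
  #..## -> #   bit 19 = 1  t=0,i=3
  #..#. -> #   bit 18 = 1  t=1,i=5
  #...# -> .   bit 17 = 0  t=2,i=11
  #.... -> .   bit 16 = 0  t=0,i=16
  .#### -> .   bit 15 = 0  t=0,i=5
  .###. -> #   bit 14 = 1  t=0,i=11
  .##.# -> #   bit 13 = 1  t=0,i=20
  .##.. -> .   bit 12 = 0  t=3,i=5
  .#.## -> #   bit 11 = 1  t=1,i=7
  .#.#. -> #   bit 10 = 1  t=7,i=5
  .#..# -> #   bit 9 = 1  t=0,i=2
  .#... -> .   bit 8 = 0  t=0,i=15
  ..### -> .   bit 7 = 0  t=0,i=4
  ..##. -> .   bit 6 = 0  t=0,i=19
  ..#.# -> .   bit 5 = 0  t=1,i=6
  ..#.. -> #   bit 4 = 1  t=1,i=17
  ...## -> .   bit 3 = 0  t=0,i=18
  ...#. -> .   bit 2 = 0  t=2,i=12
  ....# -> #   bit 1 = 1  t=0,i=17
  ..... -> .   bit 0 = 0  t=3,i=11
  bits 11100110010111000110111000010010 = 3864817170

3864817170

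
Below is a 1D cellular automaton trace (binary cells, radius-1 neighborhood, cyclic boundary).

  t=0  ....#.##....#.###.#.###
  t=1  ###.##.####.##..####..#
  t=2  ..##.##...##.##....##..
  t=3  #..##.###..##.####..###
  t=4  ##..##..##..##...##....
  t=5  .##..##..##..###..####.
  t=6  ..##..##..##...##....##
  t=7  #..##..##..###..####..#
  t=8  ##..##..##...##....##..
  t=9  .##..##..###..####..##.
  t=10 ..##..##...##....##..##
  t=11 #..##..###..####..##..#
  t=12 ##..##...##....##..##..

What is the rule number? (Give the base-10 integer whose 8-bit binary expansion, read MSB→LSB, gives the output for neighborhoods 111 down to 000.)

117

  [7] ### => .  t=0,i=15
  [6] ##. => #  t=0,i=7
  [5] #.# => #  t=0,i=5
  [4] #.. => #  t=0,i=0
  [3] .## => .  t=0,i=6
  [2] .#. => #  t=0,i=4
  [1] ..# => .  t=0,i=3
  [0] ... => #  t=0,i=1
  bits 01110101 = 117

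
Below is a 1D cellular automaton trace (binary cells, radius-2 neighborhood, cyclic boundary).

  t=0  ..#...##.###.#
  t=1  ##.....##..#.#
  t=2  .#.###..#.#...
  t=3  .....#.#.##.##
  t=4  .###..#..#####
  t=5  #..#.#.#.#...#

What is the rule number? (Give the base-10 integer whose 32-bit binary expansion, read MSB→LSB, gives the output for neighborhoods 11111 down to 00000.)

  ##### -> .   bit 31 = 0  t=4,i=11
  ####. -> .   bit 30 = 0  t=4,i=12
  ###.# -> #   bit 29 = 1  t=0,i=11
  ###.. -> #   bit 28 = 1  t=1,i=1
  ##.## -> #   bit 27 = 1  t=0,i=8
  ##.#. -> .   bit 26 = 0  t=0,i=12
  ##..# -> .   bit 25 = 0  t=1,i=9
  ##... -> .   bit 24 = 0  t=1,i=2
  #.### -> .   bit 23 = 0  t=0,i=9
  #.##. -> #   bit 22 = 1  t=3,i=9
  #.#.# -> .   bit 21 = 0  t=3,i=7
  #.#.. -> #   bit 20 = 1  t=0,i=13
  #..## -> .   bit 19 = 0  t=4,i=8
  #..#. -> #   bit 18 = 1  t=0,i=1
  #...# -> .   bit 17 = 0  t=0,i=4
  #.... -> #   bit 16 = 1  t=1,i=3
  .#### -> .   bit 15 = 0  t=4,i=10
  .###. -> .   bit 14 = 0  t=0,i=10
  .##.# -> #   bit 13 = 1  t=0,i=7
  .##.. -> #   bit 12 = 1  t=1,i=8
  .#.## -> .   bit 11 = 0  t=1,i=12
  .#.#. -> #   bit 10 = 1  t=2,i=9
  .#..# -> #   bit 9 = 1  t=0,i=0
  .#... -> .   bit 8 = 0  t=0,i=3
  ..### -> #   bit 7 = 1  t=4,i=9
  ..##. -> .   bit 6 = 0  t=0,i=6
  ..#.# -> .   bit 5 = 0  t=1,i=11
  ..#.. -> .   bit 4 = 0  t=0,i=2
  ...## -> .   bit 3 = 0  t=0,i=5
  ...#. -> .   bit 2 = 0  t=2,i=0
  ....# -> #   bit 1 = 1  t=1,i=5
  ..... -> #   bit 0 = 1  t=1,i=4
  bits 00111000010101010011011010000011 = 945108611

945108611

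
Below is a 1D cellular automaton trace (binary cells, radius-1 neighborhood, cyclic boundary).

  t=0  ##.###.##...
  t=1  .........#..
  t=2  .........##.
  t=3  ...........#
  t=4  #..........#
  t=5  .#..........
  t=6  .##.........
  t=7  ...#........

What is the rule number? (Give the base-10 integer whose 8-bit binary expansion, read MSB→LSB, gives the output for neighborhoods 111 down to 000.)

  ### -> .   bit 7 = 0  t=0,i=4
  ##. -> .   bit 6 = 0  t=0,i=1
  #.# -> .   bit 5 = 0  t=0,i=2
  #.. -> #   bit 4 = 1  t=0,i=9
  .## -> .   bit 3 = 0  t=0,i=0
  .#. -> #   bit 2 = 1  t=1,i=9
  ..# -> .   bit 1 = 0  t=0,i=11
  ... -> .   bit 0 = 0  t=0,i=10
  bits 00010100 = 20

20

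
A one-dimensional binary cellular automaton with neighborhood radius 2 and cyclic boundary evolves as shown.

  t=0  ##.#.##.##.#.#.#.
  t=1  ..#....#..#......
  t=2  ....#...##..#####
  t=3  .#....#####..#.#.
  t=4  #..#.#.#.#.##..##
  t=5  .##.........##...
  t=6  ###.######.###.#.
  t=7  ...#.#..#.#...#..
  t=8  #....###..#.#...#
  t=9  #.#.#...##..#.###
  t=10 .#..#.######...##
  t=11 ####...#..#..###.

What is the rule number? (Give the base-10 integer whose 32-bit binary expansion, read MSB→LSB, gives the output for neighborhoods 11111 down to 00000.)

1310167625

  #####|.  b31=0 t=2,i=14
  ####.|#  b30=1 t=2,i=15
  ###.#|.  b29=0 t=6,i=2
  ###..|.  b28=0 t=2,i=16
  ##.##|#  b27=1 t=0,i=7
  ##.#.|#  b26=1 t=0,i=2
  ##..#|#  b25=1 t=2,i=10
  ##...|.  b24=0 t=2,i=0
  #.###|.  b23=0 t=6,i=0
  #.##.|.  b22=0 t=0,i=0
  #.#.#|.  b21=0 t=0,i=3
  #.#..|#  b20=1 t=3,i=15
  #..##|.  b19=0 t=2,i=11
  #..#.|#  b18=1 t=1,i=9
  #...#|#  b17=1 t=2,i=6
  #....|#  b16=1 t=1,i=4
  .####|#  b15=1 t=2,i=13
  .###.|.  b14=0 t=4,i=16
  .##.#|.  b13=0 t=0,i=1
  .##..|#  b12=1 t=2,i=9
  .#.##|.  b11=0 t=0,i=4
  .#.#.|.  b10=0 t=0,i=12
  .#..#|#  b9=1 t=1,i=8
  .#...|.  b8=0 t=1,i=3
  ..###|.  b7=0 t=2,i=12
  ..##.|#  b6=1 t=2,i=8
  ..#.#|.  b5=0 t=3,i=13
  ..#..|.  b4=0 t=1,i=2
  ...##|#  b3=1 t=2,i=7
  ...#.|.  b2=0 t=1,i=1
  ....#|.  b1=0 t=1,i=0
  .....|#  b0=1 t=1,i=13
  bits 01001110000101111001001001001001 = 1310167625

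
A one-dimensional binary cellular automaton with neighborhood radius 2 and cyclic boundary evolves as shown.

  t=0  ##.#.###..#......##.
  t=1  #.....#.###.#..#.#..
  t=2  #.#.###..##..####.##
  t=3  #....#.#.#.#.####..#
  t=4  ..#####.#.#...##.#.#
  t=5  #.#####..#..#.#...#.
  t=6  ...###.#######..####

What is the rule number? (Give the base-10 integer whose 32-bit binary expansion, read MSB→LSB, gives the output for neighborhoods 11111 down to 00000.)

  [31] ##### => #  t=4,i=4
  [30] ####. => #  t=2,i=15
  [29] ###.# => #  t=1,i=10
  [28] ###.. => .  t=0,i=7
  [27] ##.## => .  t=0,i=19
  [26] ##.#. => .  t=0,i=2
  [25] ##..# => #  t=0,i=8
  [24] ##... => .  t=3,i=1
  [23] #.### => .  t=0,i=5
  [22] #.##. => #  t=0,i=0
  [21] #.#.# => .  t=0,i=3
  [20] #.#.. => .  t=1,i=12
  [19] #..## => .  t=2,i=8
  [18] #..#. => #  t=0,i=9
  [17] #...# => #  t=4,i=12
  [16] #.... => #  t=0,i=12
  [15] .#### => #  t=2,i=14
  [14] .###. => #  t=0,i=6
  [13] .##.# => .  t=0,i=1
  [12] .##.. => .  t=2,i=10
  [11] .#.## => .  t=0,i=4
  [10] .#.#. => #  t=1,i=16
  [9] .#..# => #  t=1,i=13
  [8] .#... => .  t=0,i=11
  [7] ..### => #  t=2,i=13
  [6] ..##. => #  t=0,i=17
  [5] ..#.# => #  t=1,i=6
  [4] ..#.. => #  t=0,i=10
  [3] ...## => .  t=0,i=16
  [2] ...#. => #  t=1,i=5
  [1] ....# => #  t=0,i=15
  [0] ..... => .  t=0,i=13
  bits 11100010010001111100011011110110 = 3796354806

3796354806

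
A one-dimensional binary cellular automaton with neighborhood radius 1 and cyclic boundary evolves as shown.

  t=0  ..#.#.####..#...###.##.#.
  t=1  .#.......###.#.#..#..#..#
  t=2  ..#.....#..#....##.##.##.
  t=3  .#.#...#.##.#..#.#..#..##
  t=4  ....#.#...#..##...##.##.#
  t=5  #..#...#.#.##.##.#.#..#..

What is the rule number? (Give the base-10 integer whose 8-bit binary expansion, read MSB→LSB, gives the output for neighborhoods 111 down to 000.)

82

  ### -> .   bit 7 = 0  t=0,i=7
  ##. -> #   bit 6 = 1  t=0,i=9
  #.# -> .   bit 5 = 0  t=0,i=3
  #.. -> #   bit 4 = 1  t=0,i=10
  .## -> .   bit 3 = 0  t=0,i=6
  .#. -> .   bit 2 = 0  t=0,i=2
  ..# -> #   bit 1 = 1  t=0,i=1
  ... -> .   bit 0 = 0  t=0,i=0
  bits 01010010 = 82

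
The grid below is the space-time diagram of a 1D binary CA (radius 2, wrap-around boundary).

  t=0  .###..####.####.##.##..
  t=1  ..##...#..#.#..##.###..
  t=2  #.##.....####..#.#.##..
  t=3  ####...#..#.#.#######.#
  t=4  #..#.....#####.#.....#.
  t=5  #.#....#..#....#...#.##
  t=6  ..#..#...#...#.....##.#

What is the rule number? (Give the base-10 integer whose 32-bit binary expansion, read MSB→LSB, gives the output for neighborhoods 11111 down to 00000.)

  [31] ##### => .  t=3,i=1
  [30] ####. => .  t=0,i=8
  [29] ###.# => .  t=0,i=9
  [28] ###.. => #  t=0,i=3
  [27] ##.## => #  t=0,i=10
  [26] ##.#. => .  t=4,i=14
  [25] ##..# => .  t=0,i=4
  [24] ##... => .  t=0,i=21
  [23] #.### => .  t=0,i=11
  [22] #.##. => #  t=0,i=16
  [21] #.#.# => #  t=2,i=17
  [20] #.#.. => #  t=1,i=12
  [19] #..## => .  t=0,i=5
  [18] #..#. => #  t=1,i=9
  [17] #...# => .  t=0,i=22
  [16] #.... => .  t=1,i=22
  [15] .#### => #  t=0,i=7
  [14] .###. => #  t=0,i=2
  [13] .##.# => .  t=0,i=17
  [12] .##.. => #  t=0,i=20
  [11] .#.## => #  t=2,i=1
  [10] .#.#. => #  t=1,i=11
  [9] .#..# => .  t=1,i=8
  [8] .#... => .  t=4,i=4
  [7] ..### => .  t=0,i=1
  [6] ..##. => #  t=1,i=2
  [5] ..#.# => #  t=1,i=10
  [4] ..#.. => .  t=1,i=7
  [3] ...## => .  t=0,i=0
  [2] ...#. => .  t=1,i=6
  [1] ....# => #  t=1,i=0
  [0] ..... => .  t=2,i=6
  bits 00011000011101001101110001100010 = 410311778

410311778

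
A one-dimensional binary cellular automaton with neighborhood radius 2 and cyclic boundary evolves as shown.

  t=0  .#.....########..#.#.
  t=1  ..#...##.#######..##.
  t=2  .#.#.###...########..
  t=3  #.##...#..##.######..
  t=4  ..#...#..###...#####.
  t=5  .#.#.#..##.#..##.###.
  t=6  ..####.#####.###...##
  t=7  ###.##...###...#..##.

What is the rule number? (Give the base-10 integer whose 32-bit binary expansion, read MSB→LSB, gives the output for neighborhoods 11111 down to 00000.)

  [31] ##### => #  t=0,i=9
  [30] ####. => #  t=0,i=13
  [29] ###.# => #  t=6,i=5
  [28] ###.. => #  t=0,i=14
  [27] ##.## => .  t=1,i=8
  [26] ##.#. => #  t=5,i=10
  [25] ##..# => #  t=0,i=15
  [24] ##... => .  t=1,i=20
  [23] #.### => .  t=1,i=9
  [22] #.##. => #  t=3,i=2
  [21] #.#.# => #  t=2,i=3
  [20] #.#.. => #  t=0,i=19
  [19] #..## => #  t=1,i=17
  [18] #..#. => .  t=0,i=0
  [17] #...# => .  t=1,i=0
  [16] #.... => .  t=0,i=3
  [15] .#### => .  t=0,i=8
  [14] .###. => .  t=2,i=6
  [13] .##.# => #  t=1,i=7
  [12] .##.. => .  t=1,i=19
  [11] .#.## => .  t=2,i=4
  [10] .#.#. => #  t=0,i=18
  [9] .#..# => .  t=0,i=20
  [8] .#... => #  t=0,i=2
  [7] ..### => #  t=0,i=7
  [6] ..##. => #  t=1,i=6
  [5] ..#.# => .  t=0,i=17
  [4] ..#.. => .  t=0,i=1
  [3] ...## => #  t=0,i=6
  [2] ...#. => #  t=1,i=1
  [1] ....# => .  t=0,i=5
  [0] ..... => .  t=0,i=4
  bits 11110110011110000010010111001100 = 4135069132

4135069132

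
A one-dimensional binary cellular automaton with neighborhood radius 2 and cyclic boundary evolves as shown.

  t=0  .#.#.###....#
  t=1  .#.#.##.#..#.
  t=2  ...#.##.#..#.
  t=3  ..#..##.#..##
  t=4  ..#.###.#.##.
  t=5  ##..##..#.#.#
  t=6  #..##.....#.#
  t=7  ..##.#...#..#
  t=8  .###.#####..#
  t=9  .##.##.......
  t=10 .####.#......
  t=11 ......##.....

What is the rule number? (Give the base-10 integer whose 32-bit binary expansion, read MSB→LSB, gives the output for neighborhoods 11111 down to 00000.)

  ##### -> .   bit 31 = 0  t=8,i=7
  ####. -> .   bit 30 = 0  t=8,i=8
  ###.# -> .   bit 29 = 0  t=4,i=6
  ###.. -> .   bit 28 = 0  t=0,i=7
  ##.## -> #   bit 27 = 1  t=8,i=4
  ##.#. -> .   bit 26 = 0  t=1,i=7
  ##..# -> .   bit 25 = 0  t=3,i=0
  ##... -> #   bit 24 = 1  t=0,i=8
  #.### -> #   bit 23 = 1  t=0,i=5
  #.##. -> #   bit 22 = 1  t=1,i=5
  #.#.# -> #   bit 21 = 1  t=0,i=1
  #.#.. -> #   bit 20 = 1  t=1,i=8
  #..## -> #   bit 19 = 1  t=3,i=4
  #..#. -> .   bit 18 = 0  t=1,i=0
  #...# -> #   bit 17 = 1  t=4,i=0
  #.... -> .   bit 16 = 0  t=0,i=9
  .#### -> .   bit 15 = 0  t=8,i=6
  .###. -> #   bit 14 = 1  t=0,i=6
  .##.# -> #   bit 13 = 1  t=1,i=6
  .##.. -> .   bit 12 = 0  t=3,i=12
  .#.## -> .   bit 11 = 0  t=0,i=4
  .#.#. -> .   bit 10 = 0  t=0,i=0
  .#..# -> .   bit 9 = 0  t=1,i=9
  .#... -> #   bit 8 = 1  t=2,i=12
  ..### -> .   bit 7 = 0  t=10,i=1
  ..##. -> #   bit 6 = 1  t=3,i=5
  ..#.# -> .   bit 5 = 0  t=0,i=12
  ..#.. -> #   bit 4 = 1  t=1,i=11
  ...## -> .   bit 3 = 0  t=9,i=0
  ...#. -> #   bit 2 = 1  t=0,i=11
  ....# -> .   bit 1 = 0  t=0,i=10
  ..... -> .   bit 0 = 0  t=6,i=7
  bits 00001001111110100110000101010100 = 167403860

167403860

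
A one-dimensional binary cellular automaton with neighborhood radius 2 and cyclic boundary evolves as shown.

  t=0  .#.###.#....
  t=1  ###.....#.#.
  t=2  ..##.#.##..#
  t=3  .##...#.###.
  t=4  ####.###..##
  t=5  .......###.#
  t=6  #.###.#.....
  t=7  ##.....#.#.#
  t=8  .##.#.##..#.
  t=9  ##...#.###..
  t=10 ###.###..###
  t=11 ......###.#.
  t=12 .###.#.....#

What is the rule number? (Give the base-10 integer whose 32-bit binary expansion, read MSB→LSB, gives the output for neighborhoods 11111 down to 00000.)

  [31] ##### => .  t=4,i=0
  [30] ####. => .  t=4,i=2
  [29] ###.# => .  t=0,i=5
  [28] ###.. => #  t=1,i=2
  [27] ##.## => .  t=4,i=4
  [26] ##.#. => .  t=0,i=6
  [25] ##..# => #  t=2,i=9
  [24] ##... => #  t=1,i=3
  [23] #.### => .  t=0,i=3
  [22] #.##. => .  t=2,i=7
  [21] #.#.# => .  t=1,i=10
  [20] #.#.. => .  t=0,i=7
  [19] #..## => #  t=2,i=1
  [18] #..#. => #  t=2,i=10
  [17] #...# => .  t=3,i=4
  [16] #.... => .  t=0,i=9
  [15] .#### => #  t=4,i=11
  [14] .###. => .  t=0,i=4
  [13] .##.# => .  t=2,i=3
  [12] .##.. => #  t=2,i=8
  [11] .#.## => #  t=0,i=2
  [10] .#.#. => .  t=1,i=9
  [9] .#..# => .  t=2,i=0
  [8] .#... => #  t=0,i=8
  [7] ..### => .  t=4,i=10
  [6] ..##. => #  t=2,i=2
  [5] ..#.# => #  t=0,i=1
  [4] ..#.. => .  t=2,i=11
  [3] ...## => #  t=5,i=6
  [2] ...#. => #  t=0,i=0
  [1] ....# => .  t=0,i=11
  [0] ..... => #  t=0,i=10
  bits 00010011000011001001100101101101 = 319592813

319592813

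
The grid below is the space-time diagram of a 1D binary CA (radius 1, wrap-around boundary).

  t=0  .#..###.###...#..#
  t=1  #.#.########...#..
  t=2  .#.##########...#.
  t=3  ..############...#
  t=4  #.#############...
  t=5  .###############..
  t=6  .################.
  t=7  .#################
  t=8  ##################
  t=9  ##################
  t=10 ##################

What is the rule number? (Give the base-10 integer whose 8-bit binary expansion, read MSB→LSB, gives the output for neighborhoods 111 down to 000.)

  ###|#  b7=1 t=0,i=5
  ##.|#  b6=1 t=0,i=6
  #.#|#  b5=1 t=0,i=0
  #..|#  b4=1 t=0,i=2
  .##|#  b3=1 t=0,i=4
  .#.|.  b2=0 t=0,i=1
  ..#|.  b1=0 t=0,i=3
  ...|.  b0=0 t=0,i=12
  bits 11111000 = 248

248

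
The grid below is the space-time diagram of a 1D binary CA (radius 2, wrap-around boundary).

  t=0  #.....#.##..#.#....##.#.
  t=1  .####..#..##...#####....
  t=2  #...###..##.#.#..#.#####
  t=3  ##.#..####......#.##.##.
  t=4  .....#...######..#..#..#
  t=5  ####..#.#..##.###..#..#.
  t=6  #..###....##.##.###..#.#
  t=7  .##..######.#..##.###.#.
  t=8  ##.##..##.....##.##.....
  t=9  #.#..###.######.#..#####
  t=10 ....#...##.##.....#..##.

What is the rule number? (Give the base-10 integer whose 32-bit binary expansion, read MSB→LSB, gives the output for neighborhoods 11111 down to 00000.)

2609711435

  #####|#  b31=1 t=1,i=17
  ####.|.  b30=0 t=1,i=3
  ###.#|.  b29=0 t=7,i=10
  ###..|#  b28=1 t=1,i=4
  ##.##|#  b27=1 t=3,i=20
  ##.#.|.  b26=0 t=0,i=21
  ##..#|#  b25=1 t=0,i=10
  ##...|#  b24=1 t=1,i=12
  #.###|#  b23=1 t=2,i=19
  #.##.|.  b22=0 t=0,i=8
  #.#.#|.  b21=0 t=0,i=22
  #.#..|.  b20=0 t=0,i=0
  #..##|#  b19=1 t=1,i=9
  #..#.|#  b18=1 t=0,i=11
  #...#|.  b17=0 t=1,i=13
  #....|#  b16=1 t=0,i=2
  .####|.  b15=0 t=1,i=2
  .###.|.  b14=0 t=2,i=5
  .##.#|.  b13=0 t=0,i=20
  .##..|.  b12=0 t=0,i=9
  .#.##|#  b11=1 t=0,i=7
  .#.#.|.  b10=0 t=0,i=13
  .#..#|.  b9=0 t=1,i=8
  .#...|#  b8=1 t=0,i=1
  ..###|.  b7=0 t=1,i=1
  ..##.|#  b6=1 t=0,i=19
  ..#.#|.  b5=0 t=0,i=6
  ..#..|.  b4=0 t=1,i=7
  ...##|#  b3=1 t=0,i=18
  ...#.|.  b2=0 t=0,i=5
  ....#|#  b1=1 t=0,i=4
  .....|#  b0=1 t=0,i=3
  bits 10011011100011010000100101001011 = 2609711435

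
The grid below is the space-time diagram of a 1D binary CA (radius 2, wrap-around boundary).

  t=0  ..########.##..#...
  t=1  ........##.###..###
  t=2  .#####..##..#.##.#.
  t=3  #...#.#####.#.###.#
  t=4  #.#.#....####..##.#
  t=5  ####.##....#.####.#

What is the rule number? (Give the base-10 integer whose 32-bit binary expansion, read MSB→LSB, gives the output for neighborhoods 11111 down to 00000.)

1718318945

  #####|.  b31=0 t=0,i=4
  ####.|#  b30=1 t=0,i=8
  ###.#|#  b29=1 t=0,i=9
  ###..|.  b28=0 t=1,i=13
  ##.##|.  b27=0 t=0,i=10
  ##.#.|#  b26=1 t=2,i=16
  ##..#|#  b25=1 t=0,i=13
  ##...|.  b24=0 t=1,i=0
  #.###|.  b23=0 t=1,i=11
  #.##.|#  b22=1 t=0,i=11
  #.#.#|#  b21=1 t=3,i=12
  #.#..|.  b20=0 t=2,i=17
  #..##|#  b19=1 t=1,i=15
  #..#.|.  b18=0 t=0,i=14
  #...#|#  b17=1 t=3,i=2
  #....|#  b16=1 t=0,i=17
  .####|.  b15=0 t=0,i=3
  .###.|#  b14=1 t=1,i=12
  .##.#|#  b13=1 t=1,i=9
  .##..|#  b12=1 t=0,i=12
  .#.##|.  b11=0 t=2,i=13
  .#.#.|#  b10=1 t=4,i=3
  .#..#|#  b9=1 t=2,i=18
  .#...|#  b8=1 t=0,i=16
  ..###|.  b7=0 t=0,i=2
  ..##.|#  b6=1 t=1,i=8
  ..#.#|#  b5=1 t=2,i=12
  ..#..|.  b4=0 t=0,i=15
  ...##|.  b3=0 t=0,i=1
  ...#.|.  b2=0 t=3,i=3
  ....#|.  b1=0 t=0,i=0
  .....|#  b0=1 t=0,i=18
  bits 01100110011010110111011101100001 = 1718318945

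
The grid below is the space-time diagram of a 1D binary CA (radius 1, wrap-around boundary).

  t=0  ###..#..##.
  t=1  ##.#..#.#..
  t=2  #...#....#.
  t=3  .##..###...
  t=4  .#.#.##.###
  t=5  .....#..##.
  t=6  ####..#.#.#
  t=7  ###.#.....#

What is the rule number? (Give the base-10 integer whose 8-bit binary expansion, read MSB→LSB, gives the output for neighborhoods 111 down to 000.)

  nb ###: next=#  (t=0,i=1, bit7=1)
  nb ##.: next=.  (t=0,i=2, bit6=0)
  nb #.#: next=.  (t=0,i=10, bit5=0)
  nb #..: next=#  (t=0,i=3, bit4=1)
  nb .##: next=#  (t=0,i=0, bit3=1)
  nb .#.: next=.  (t=0,i=5, bit2=0)
  nb ..#: next=.  (t=0,i=4, bit1=0)
  nb ...: next=#  (t=2,i=2, bit0=1)
  bits 10011001 = 153

153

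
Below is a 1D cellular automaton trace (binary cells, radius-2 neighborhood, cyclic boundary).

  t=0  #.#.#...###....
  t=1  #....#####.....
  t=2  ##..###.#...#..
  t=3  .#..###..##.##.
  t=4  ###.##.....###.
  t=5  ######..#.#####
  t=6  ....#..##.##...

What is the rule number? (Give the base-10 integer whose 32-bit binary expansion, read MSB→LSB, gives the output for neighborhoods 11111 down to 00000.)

1757860793

  #####|.  b31=0 t=1,i=7
  ####.|#  b30=1 t=1,i=8
  ###.#|#  b29=1 t=2,i=6
  ###..|.  b28=0 t=0,i=10
  ##.##|#  b27=1 t=3,i=11
  ##.#.|.  b26=0 t=2,i=7
  ##..#|.  b25=0 t=2,i=2
  ##...|.  b24=0 t=0,i=11
  #.###|#  b23=1 t=4,i=0
  #.##.|#  b22=1 t=3,i=12
  #.#.#|.  b21=0 t=0,i=2
  #.#..|.  b20=0 t=0,i=4
  #..##|.  b19=0 t=2,i=3
  #..#.|#  b18=1 t=3,i=0
  #...#|#  b17=1 t=0,i=6
  #....|.  b16=0 t=0,i=12
  .####|#  b15=1 t=1,i=6
  .###.|#  b14=1 t=0,i=9
  .##.#|.  b13=0 t=3,i=10
  .##..|#  b12=1 t=2,i=1
  .#.##|.  b11=0 t=5,i=9
  .#.#.|.  b10=0 t=0,i=1
  .#..#|#  b9=1 t=2,i=13
  .#...|#  b8=1 t=0,i=5
  ..###|#  b7=1 t=0,i=8
  ..##.|.  b6=0 t=2,i=0
  ..#.#|#  b5=1 t=0,i=0
  ..#..|#  b4=1 t=1,i=0
  ...##|#  b3=1 t=0,i=7
  ...#.|.  b2=0 t=0,i=14
  ....#|.  b1=0 t=0,i=13
  .....|#  b0=1 t=1,i=12
  bits 01101000110001101101001110111001 = 1757860793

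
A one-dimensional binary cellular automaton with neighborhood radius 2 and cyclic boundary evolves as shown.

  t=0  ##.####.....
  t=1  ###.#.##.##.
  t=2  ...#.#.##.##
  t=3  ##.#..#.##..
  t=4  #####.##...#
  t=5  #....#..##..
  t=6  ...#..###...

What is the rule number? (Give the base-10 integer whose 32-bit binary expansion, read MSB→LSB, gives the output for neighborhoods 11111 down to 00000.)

  nb #####: next=.  (t=4,i=1, bit31=0)
  nb ####.: next=.  (t=0,i=5, bit30=0)
  nb ###.#: next=.  (t=1,i=2, bit29=0)
  nb ###..: next=#  (t=0,i=6, bit28=1)
  nb ##.##: next=#  (t=0,i=2, bit27=1)
  nb ##.#.: next=#  (t=1,i=3, bit26=1)
  nb ##..#: next=.  (t=3,i=10, bit25=0)
  nb ##...: next=#  (t=0,i=7, bit24=1)
  nb #.###: next=.  (t=0,i=3, bit23=0)
  nb #.##.: next=.  (t=1,i=6, bit22=0)
  nb #.#.#: next=.  (t=1,i=4, bit21=0)
  nb #.#..: next=#  (t=3,i=3, bit20=1)
  nb #..##: next=#  (t=3,i=11, bit19=1)
  nb #..#.: next=.  (t=3,i=5, bit18=0)
  nb #...#: next=#  (t=2,i=1, bit17=1)
  nb #....: next=.  (t=0,i=8, bit16=0)
  nb .####: next=#  (t=0,i=4, bit15=1)
  nb .###.: next=.  (t=1,i=1, bit14=0)
  nb .##.#: next=#  (t=0,i=1, bit13=1)
  nb .##..: next=.  (t=2,i=11, bit12=0)
  nb .#.##: next=#  (t=1,i=5, bit11=1)
  nb .#.#.: next=.  (t=2,i=4, bit10=0)
  nb .#..#: next=#  (t=3,i=4, bit9=1)
  nb .#...: next=.  (t=5,i=1, bit8=0)
  nb ..###: next=.  (t=4,i=11, bit7=0)
  nb ..##.: next=#  (t=0,i=0, bit6=1)
  nb ..#.#: next=#  (t=2,i=3, bit5=1)
  nb ..#..: next=.  (t=5,i=0, bit4=0)
  nb ...##: next=.  (t=0,i=11, bit3=0)
  nb ...#.: next=.  (t=2,i=2, bit2=0)
  nb ....#: next=#  (t=0,i=10, bit1=1)
  nb .....: next=#  (t=0,i=9, bit0=1)
  bits 00011101000110101010101001100011 = 488286819

488286819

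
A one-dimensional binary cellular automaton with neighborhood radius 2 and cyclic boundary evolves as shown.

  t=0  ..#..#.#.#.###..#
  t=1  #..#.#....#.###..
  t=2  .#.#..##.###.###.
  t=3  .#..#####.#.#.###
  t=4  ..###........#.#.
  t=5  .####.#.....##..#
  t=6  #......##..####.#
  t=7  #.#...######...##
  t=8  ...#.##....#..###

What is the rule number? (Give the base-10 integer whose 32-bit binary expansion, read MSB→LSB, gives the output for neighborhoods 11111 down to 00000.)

  nb #####: next=.  (t=3,i=6, bit31=0)
  nb ####.: next=.  (t=3,i=7, bit30=0)
  nb ###.#: next=.  (t=2,i=11, bit29=0)
  nb ###..: next=#  (t=0,i=13, bit28=1)
  nb ##.##: next=#  (t=2,i=8, bit27=1)
  nb ##.#.: next=.  (t=3,i=0, bit26=0)
  nb ##..#: next=#  (t=0,i=14, bit25=1)
  nb ##...: next=.  (t=4,i=5, bit24=0)
  nb #.###: next=.  (t=0,i=11, bit23=0)
  nb #.##.: next=#  (t=6,i=16, bit22=1)
  nb #.#.#: next=.  (t=0,i=7, bit21=0)
  nb #.#..: next=.  (t=1,i=5, bit20=0)
  nb #..##: next=#  (t=2,i=5, bit19=1)
  nb #..#.: next=.  (t=0,i=1, bit18=0)
  nb #...#: next=.  (t=4,i=0, bit17=0)
  nb #....: next=#  (t=1,i=7, bit16=1)
  nb .####: next=.  (t=3,i=5, bit15=0)
  nb .###.: next=#  (t=0,i=12, bit14=1)
  nb .##.#: next=#  (t=2,i=7, bit13=1)
  nb .##..: next=#  (t=5,i=13, bit12=1)
  nb .#.##: next=#  (t=0,i=10, bit11=1)
  nb .#.#.: next=.  (t=0,i=6, bit10=0)
  nb .#..#: next=#  (t=0,i=0, bit9=1)
  nb .#...: next=#  (t=1,i=6, bit8=1)
  nb ..###: next=#  (t=3,i=4, bit7=1)
  nb ..##.: next=#  (t=2,i=6, bit6=1)
  nb ..#.#: next=#  (t=0,i=5, bit5=1)
  nb ..#..: next=.  (t=0,i=2, bit4=0)
  nb ...##: next=#  (t=4,i=1, bit3=1)
  nb ...#.: next=#  (t=1,i=9, bit2=1)
  nb ....#: next=.  (t=1,i=8, bit1=0)
  nb .....: next=.  (t=4,i=7, bit0=0)
  bits 00011010010010010111101111101100 = 441023468

441023468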